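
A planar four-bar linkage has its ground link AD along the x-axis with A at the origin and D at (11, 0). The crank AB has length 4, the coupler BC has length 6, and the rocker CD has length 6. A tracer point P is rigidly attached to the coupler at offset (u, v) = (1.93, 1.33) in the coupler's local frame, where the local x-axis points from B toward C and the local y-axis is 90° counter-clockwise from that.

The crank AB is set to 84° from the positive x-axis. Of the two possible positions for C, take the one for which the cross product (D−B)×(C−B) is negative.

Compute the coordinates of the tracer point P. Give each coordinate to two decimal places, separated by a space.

2.75 3.75

A=(0,0), D=(11.00,0)
B = A + 4.00·(cos84°, sin84°) = (0.4181, 3.9781)
|BD| = 11.3049
circle(B,6.00) ∩ circle(D,6.00): a=5.6525, h=2.0124
  candidates: C₊=(6.4172,3.8727) cross=22.750; C₋=(5.0009,0.1054) cross=-22.750
  mode - wants cross < 0 → take C=(5.0009,0.1054) (cross=-22.750)
ex = (C−B)/|BC| = (0.7638,-0.6455); ey = (0.6455,0.7638)
P = B + 1.93·ex + 1.33·ey = (2.7507,3.7482)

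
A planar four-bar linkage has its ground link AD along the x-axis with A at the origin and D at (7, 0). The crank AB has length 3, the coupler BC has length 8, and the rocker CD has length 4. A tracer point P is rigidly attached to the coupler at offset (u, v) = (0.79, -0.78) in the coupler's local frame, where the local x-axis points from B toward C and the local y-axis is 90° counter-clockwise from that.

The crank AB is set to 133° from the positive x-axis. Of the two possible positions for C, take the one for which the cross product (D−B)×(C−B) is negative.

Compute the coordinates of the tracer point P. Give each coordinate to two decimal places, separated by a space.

-1.92 1.09

A=(0,0), D=(7.00,0)
B = A + 3.00·(cos133°, sin133°) = (-2.0460, 2.1941)
|BD| = 9.3083
circle(B,8.00) ∩ circle(D,4.00): a=7.2325, h=3.4192
  candidates: C₊=(5.7887,3.8122) cross=31.827; C₋=(4.1768,-2.8336) cross=-31.827
  mode - wants cross < 0 → take C=(4.1768,-2.8336) (cross=-31.827)
ex = (C−B)/|BC| = (0.7778,-0.6285); ey = (0.6285,0.7778)
P = B + 0.79·ex + -0.78·ey = (-1.9217,1.0909)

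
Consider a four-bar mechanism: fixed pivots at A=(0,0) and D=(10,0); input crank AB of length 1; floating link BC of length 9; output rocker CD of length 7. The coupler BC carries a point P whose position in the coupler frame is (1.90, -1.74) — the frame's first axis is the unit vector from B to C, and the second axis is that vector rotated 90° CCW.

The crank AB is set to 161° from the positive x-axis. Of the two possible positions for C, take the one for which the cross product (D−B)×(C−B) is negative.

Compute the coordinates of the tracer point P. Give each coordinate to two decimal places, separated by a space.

A=(0,0), D=(10.00,0)
B = A + 1.00·(cos161°, sin161°) = (-0.9455, 0.3256)
|BD| = 10.9504
circle(B,9.00) ∩ circle(D,7.00): a=6.9363, h=5.7348
  candidates: C₊=(6.1582,5.8516) cross=62.798; C₋=(5.8172,-5.6129) cross=-62.798
  mode - wants cross < 0 → take C=(5.8172,-5.6129) (cross=-62.798)
ex = (C−B)/|BC| = (0.7514,-0.6598); ey = (0.6598,0.7514)
P = B + 1.90·ex + -1.74·ey = (-0.6659,-2.2356)

-0.67 -2.24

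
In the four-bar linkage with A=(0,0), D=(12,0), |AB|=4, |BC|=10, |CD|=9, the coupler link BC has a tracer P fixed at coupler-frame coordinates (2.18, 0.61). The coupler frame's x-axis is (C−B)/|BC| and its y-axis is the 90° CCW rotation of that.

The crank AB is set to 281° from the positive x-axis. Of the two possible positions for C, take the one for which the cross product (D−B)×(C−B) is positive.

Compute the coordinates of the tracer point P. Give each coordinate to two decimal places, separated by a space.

A=(0,0), D=(12.00,0)
B = A + 4.00·(cos281°, sin281°) = (0.7632, -3.9265)
|BD| = 11.9030
circle(B,10.00) ∩ circle(D,9.00): a=6.7496, h=7.3785
  candidates: C₊=(4.7011,5.2655) cross=87.827; C₋=(9.5690,-8.6655) cross=-87.827
  mode + wants cross > 0 → take C=(4.7011,5.2655) (cross=87.827)
ex = (C−B)/|BC| = (0.3938,0.9192); ey = (-0.9192,0.3938)
P = B + 2.18·ex + 0.61·ey = (1.0610,-1.6824)

1.06 -1.68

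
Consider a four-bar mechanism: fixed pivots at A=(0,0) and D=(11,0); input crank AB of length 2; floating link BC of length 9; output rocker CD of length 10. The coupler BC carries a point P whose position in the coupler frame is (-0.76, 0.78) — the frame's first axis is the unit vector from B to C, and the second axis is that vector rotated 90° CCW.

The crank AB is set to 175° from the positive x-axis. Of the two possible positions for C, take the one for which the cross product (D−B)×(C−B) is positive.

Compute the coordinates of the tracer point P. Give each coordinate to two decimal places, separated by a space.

-3.08 0.11

A=(0,0), D=(11.00,0)
B = A + 2.00·(cos175°, sin175°) = (-1.9924, 0.1743)
|BD| = 12.9936
circle(B,9.00) ∩ circle(D,10.00): a=5.7656, h=6.9107
  candidates: C₊=(3.8654,7.0070) cross=89.794; C₋=(3.6800,-6.8131) cross=-89.794
  mode + wants cross > 0 → take C=(3.8654,7.0070) (cross=89.794)
ex = (C−B)/|BC| = (0.6509,0.7592); ey = (-0.7592,0.6509)
P = B + -0.76·ex + 0.78·ey = (-3.0792,0.1050)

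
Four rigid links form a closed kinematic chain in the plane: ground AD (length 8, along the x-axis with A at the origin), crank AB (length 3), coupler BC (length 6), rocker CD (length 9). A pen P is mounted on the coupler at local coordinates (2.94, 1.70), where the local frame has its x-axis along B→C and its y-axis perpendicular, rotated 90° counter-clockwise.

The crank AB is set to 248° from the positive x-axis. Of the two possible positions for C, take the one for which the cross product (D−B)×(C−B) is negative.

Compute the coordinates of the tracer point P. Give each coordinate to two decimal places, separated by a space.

A=(0,0), D=(8.00,0)
B = A + 3.00·(cos248°, sin248°) = (-1.1238, -2.7816)
|BD| = 9.5384
circle(B,6.00) ∩ circle(D,9.00): a=2.4103, h=5.4946
  candidates: C₊=(-0.4206,3.1771) cross=52.409; C₋=(2.7840,-7.3344) cross=-52.409
  mode - wants cross < 0 → take C=(2.7840,-7.3344) (cross=-52.409)
ex = (C−B)/|BC| = (0.6513,-0.7588); ey = (0.7588,0.6513)
P = B + 2.94·ex + 1.70·ey = (2.0810,-3.9052)

2.08 -3.91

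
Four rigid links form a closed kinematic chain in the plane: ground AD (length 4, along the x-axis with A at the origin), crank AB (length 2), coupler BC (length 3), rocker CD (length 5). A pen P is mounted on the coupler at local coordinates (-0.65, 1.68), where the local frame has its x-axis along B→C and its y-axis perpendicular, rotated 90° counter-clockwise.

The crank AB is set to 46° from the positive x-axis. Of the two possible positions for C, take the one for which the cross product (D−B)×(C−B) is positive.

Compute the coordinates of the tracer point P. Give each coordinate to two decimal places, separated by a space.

-0.34 0.95

A=(0,0), D=(4.00,0)
B = A + 2.00·(cos46°, sin46°) = (1.3893, 1.4387)
|BD| = 2.9808
circle(B,3.00) ∩ circle(D,5.00): a=-1.1934, h=2.7524
  candidates: C₊=(1.6726,4.4253) cross=8.205; C₋=(-0.9843,-0.3960) cross=-8.205
  mode + wants cross > 0 → take C=(1.6726,4.4253) (cross=8.205)
ex = (C−B)/|BC| = (0.0944,0.9955); ey = (-0.9955,0.0944)
P = B + -0.65·ex + 1.68·ey = (-0.3446,0.9502)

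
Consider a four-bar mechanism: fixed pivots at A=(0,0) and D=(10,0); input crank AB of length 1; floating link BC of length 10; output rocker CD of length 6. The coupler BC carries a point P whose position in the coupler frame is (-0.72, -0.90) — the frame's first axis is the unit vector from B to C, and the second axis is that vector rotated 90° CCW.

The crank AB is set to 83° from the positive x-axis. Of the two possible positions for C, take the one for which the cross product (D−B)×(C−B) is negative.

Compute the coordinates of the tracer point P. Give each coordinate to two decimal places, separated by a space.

-1.01 0.78

A=(0,0), D=(10.00,0)
B = A + 1.00·(cos83°, sin83°) = (0.1219, 0.9925)
|BD| = 9.9279
circle(B,10.00) ∩ circle(D,6.00): a=8.1872, h=5.7420
  candidates: C₊=(8.8421,5.8872) cross=57.005; C₋=(7.6940,-5.5392) cross=-57.005
  mode - wants cross < 0 → take C=(7.6940,-5.5392) (cross=-57.005)
ex = (C−B)/|BC| = (0.7572,-0.6532); ey = (0.6532,0.7572)
P = B + -0.72·ex + -0.90·ey = (-1.0112,0.7813)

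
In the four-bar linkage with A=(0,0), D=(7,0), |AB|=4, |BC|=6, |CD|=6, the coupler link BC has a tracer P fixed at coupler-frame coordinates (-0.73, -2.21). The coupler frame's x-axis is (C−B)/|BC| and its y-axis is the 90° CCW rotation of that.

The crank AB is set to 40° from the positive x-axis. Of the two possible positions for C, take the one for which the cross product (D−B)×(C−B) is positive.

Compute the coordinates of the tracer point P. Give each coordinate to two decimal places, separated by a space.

A=(0,0), D=(7.00,0)
B = A + 4.00·(cos40°, sin40°) = (3.0642, 2.5712)
|BD| = 4.7012
circle(B,6.00) ∩ circle(D,6.00): a=2.3506, h=5.5204
  candidates: C₊=(8.0512,5.9072) cross=25.953; C₋=(2.0129,-3.3360) cross=-25.953
  mode + wants cross > 0 → take C=(8.0512,5.9072) (cross=25.953)
ex = (C−B)/|BC| = (0.8312,0.5560); ey = (-0.5560,0.8312)
P = B + -0.73·ex + -2.21·ey = (3.6862,0.3284)

3.69 0.33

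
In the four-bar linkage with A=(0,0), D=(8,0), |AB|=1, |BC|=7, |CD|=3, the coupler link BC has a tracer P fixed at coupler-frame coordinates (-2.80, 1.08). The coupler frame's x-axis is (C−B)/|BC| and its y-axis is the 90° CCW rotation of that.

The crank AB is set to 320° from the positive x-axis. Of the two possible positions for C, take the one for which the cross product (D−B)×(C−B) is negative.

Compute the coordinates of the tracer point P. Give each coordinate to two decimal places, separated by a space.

A=(0,0), D=(8.00,0)
B = A + 1.00·(cos320°, sin320°) = (0.7660, -0.6428)
|BD| = 7.2625
circle(B,7.00) ∩ circle(D,3.00): a=6.3851, h=2.8688
  candidates: C₊=(6.8722,2.7799) cross=20.835; C₋=(7.3800,-2.9352) cross=-20.835
  mode - wants cross < 0 → take C=(7.3800,-2.9352) (cross=-20.835)
ex = (C−B)/|BC| = (0.9449,-0.3275); ey = (0.3275,0.9449)
P = B + -2.80·ex + 1.08·ey = (-1.5259,1.2946)

-1.53 1.29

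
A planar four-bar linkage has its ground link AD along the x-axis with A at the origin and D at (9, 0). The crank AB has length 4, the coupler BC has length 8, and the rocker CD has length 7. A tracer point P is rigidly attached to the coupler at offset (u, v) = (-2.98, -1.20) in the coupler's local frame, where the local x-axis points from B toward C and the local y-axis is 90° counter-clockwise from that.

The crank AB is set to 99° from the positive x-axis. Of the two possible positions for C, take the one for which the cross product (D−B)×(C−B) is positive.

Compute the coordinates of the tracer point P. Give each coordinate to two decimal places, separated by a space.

-3.02 1.81

A=(0,0), D=(9.00,0)
B = A + 4.00·(cos99°, sin99°) = (-0.6257, 3.9508)
|BD| = 10.4050
circle(B,8.00) ∩ circle(D,7.00): a=5.9233, h=5.3772
  candidates: C₊=(6.8957,6.6762) cross=55.950; C₋=(2.8122,-3.2728) cross=-55.950
  mode + wants cross > 0 → take C=(6.8957,6.6762) (cross=55.950)
ex = (C−B)/|BC| = (0.9402,0.3407); ey = (-0.3407,0.9402)
P = B + -2.98·ex + -1.20·ey = (-3.0186,1.8073)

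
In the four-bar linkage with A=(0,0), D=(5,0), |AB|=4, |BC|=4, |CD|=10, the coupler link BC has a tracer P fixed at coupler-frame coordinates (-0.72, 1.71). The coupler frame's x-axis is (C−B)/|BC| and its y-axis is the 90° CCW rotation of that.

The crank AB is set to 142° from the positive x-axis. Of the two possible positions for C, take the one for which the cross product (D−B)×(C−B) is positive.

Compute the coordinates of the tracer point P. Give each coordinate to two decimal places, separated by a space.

-4.94 1.96

A=(0,0), D=(5.00,0)
B = A + 4.00·(cos142°, sin142°) = (-3.1520, 2.4626)
|BD| = 8.5159
circle(B,4.00) ∩ circle(D,10.00): a=-0.6740, h=3.9428
  candidates: C₊=(-2.6571,6.4319) cross=33.577; C₋=(-4.9374,-1.1168) cross=-33.577
  mode + wants cross > 0 → take C=(-2.6571,6.4319) (cross=33.577)
ex = (C−B)/|BC| = (0.1237,0.9923); ey = (-0.9923,0.1237)
P = B + -0.72·ex + 1.71·ey = (-4.9380,1.9598)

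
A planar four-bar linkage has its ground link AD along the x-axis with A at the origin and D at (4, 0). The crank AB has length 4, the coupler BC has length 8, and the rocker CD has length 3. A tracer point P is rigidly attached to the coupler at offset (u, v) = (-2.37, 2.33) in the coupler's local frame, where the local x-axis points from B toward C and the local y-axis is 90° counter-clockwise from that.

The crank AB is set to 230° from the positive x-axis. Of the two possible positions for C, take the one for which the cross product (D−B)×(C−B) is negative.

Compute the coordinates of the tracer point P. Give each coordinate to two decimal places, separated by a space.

-5.06 -0.86

A=(0,0), D=(4.00,0)
B = A + 4.00·(cos230°, sin230°) = (-2.5712, -3.0642)
|BD| = 7.2505
circle(B,8.00) ∩ circle(D,3.00): a=7.4181, h=2.9953
  candidates: C₊=(2.8861,2.7855) cross=21.717; C₋=(5.4178,-2.6438) cross=-21.717
  mode - wants cross < 0 → take C=(5.4178,-2.6438) (cross=-21.717)
ex = (C−B)/|BC| = (0.9986,0.0525); ey = (-0.0525,0.9986)
P = B + -2.37·ex + 2.33·ey = (-5.0603,-0.8619)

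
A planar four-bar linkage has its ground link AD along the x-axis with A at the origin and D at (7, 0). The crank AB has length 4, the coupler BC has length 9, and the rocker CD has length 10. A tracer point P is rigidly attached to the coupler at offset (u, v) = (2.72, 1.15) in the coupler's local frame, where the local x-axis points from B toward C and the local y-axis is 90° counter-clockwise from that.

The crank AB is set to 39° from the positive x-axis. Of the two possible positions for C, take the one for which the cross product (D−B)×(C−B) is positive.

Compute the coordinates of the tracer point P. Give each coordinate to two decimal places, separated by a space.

3.71 5.41

A=(0,0), D=(7.00,0)
B = A + 4.00·(cos39°, sin39°) = (3.1086, 2.5173)
|BD| = 4.6346
circle(B,9.00) ∩ circle(D,10.00): a=0.2675, h=8.9960
  candidates: C₊=(8.2194,9.9254) cross=41.693; C₋=(-1.5529,-5.1814) cross=-41.693
  mode + wants cross > 0 → take C=(8.2194,9.9254) (cross=41.693)
ex = (C−B)/|BC| = (0.5679,0.8231); ey = (-0.8231,0.5679)
P = B + 2.72·ex + 1.15·ey = (3.7066,5.4092)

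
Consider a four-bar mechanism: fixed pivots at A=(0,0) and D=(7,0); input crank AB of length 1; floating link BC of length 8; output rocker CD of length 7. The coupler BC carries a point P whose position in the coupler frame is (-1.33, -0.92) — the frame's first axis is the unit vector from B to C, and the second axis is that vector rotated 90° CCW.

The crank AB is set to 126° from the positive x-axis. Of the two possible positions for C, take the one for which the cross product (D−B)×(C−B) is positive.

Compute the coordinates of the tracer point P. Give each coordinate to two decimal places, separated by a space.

-0.82 -0.79

A=(0,0), D=(7.00,0)
B = A + 1.00·(cos126°, sin126°) = (-0.5878, 0.8090)
|BD| = 7.6308
circle(B,8.00) ∩ circle(D,7.00): a=4.7983, h=6.4013
  candidates: C₊=(4.8621,6.6655) cross=48.847; C₋=(3.5048,-6.0649) cross=-48.847
  mode + wants cross > 0 → take C=(4.8621,6.6655) (cross=48.847)
ex = (C−B)/|BC| = (0.6812,0.7321); ey = (-0.7321,0.6812)
P = B + -1.33·ex + -0.92·ey = (-0.8203,-0.7914)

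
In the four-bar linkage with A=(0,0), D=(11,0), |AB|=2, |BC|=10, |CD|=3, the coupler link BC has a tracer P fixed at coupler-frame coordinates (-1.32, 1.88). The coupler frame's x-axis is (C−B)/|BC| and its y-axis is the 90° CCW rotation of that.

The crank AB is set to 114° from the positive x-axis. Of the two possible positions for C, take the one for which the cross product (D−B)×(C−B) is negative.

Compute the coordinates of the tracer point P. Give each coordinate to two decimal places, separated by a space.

A=(0,0), D=(11.00,0)
B = A + 2.00·(cos114°, sin114°) = (-0.8135, 1.8271)
|BD| = 11.9539
circle(B,10.00) ∩ circle(D,3.00): a=9.7832, h=2.0708
  candidates: C₊=(9.1713,2.3782) cross=24.754; C₋=(8.5383,-1.7147) cross=-24.754
  mode - wants cross < 0 → take C=(8.5383,-1.7147) (cross=-24.754)
ex = (C−B)/|BC| = (0.9352,-0.3542); ey = (0.3542,0.9352)
P = B + -1.32·ex + 1.88·ey = (-1.3821,4.0527)

-1.38 4.05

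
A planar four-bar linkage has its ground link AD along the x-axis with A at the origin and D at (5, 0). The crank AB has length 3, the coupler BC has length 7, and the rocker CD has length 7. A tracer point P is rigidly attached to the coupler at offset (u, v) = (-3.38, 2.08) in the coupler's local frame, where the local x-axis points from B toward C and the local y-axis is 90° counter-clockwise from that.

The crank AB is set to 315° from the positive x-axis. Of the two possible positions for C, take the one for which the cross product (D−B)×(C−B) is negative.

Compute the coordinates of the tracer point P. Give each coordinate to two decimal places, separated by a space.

0.79 1.62

A=(0,0), D=(5.00,0)
B = A + 3.00·(cos315°, sin315°) = (2.1213, -2.1213)
|BD| = 3.5759
circle(B,7.00) ∩ circle(D,7.00): a=1.7879, h=6.7678
  candidates: C₊=(-0.4542,4.3876) cross=24.201; C₋=(7.5756,-6.5090) cross=-24.201
  mode - wants cross < 0 → take C=(7.5756,-6.5090) (cross=-24.201)
ex = (C−B)/|BC| = (0.7792,-0.6268); ey = (0.6268,0.7792)
P = B + -3.38·ex + 2.08·ey = (0.7915,1.6180)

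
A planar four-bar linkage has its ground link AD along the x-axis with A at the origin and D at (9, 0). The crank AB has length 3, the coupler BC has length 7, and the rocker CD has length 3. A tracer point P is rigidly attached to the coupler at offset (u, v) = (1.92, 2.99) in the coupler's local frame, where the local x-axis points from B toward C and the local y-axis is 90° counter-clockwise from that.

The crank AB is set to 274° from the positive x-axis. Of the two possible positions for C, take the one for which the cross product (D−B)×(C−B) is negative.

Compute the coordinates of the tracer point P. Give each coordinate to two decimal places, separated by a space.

1.86 0.15

A=(0,0), D=(9.00,0)
B = A + 3.00·(cos274°, sin274°) = (0.2093, -2.9927)
|BD| = 9.2862
circle(B,7.00) ∩ circle(D,3.00): a=6.7968, h=1.6743
  candidates: C₊=(6.1039,0.7827) cross=15.547; C₋=(7.1830,-2.3872) cross=-15.547
  mode - wants cross < 0 → take C=(7.1830,-2.3872) (cross=-15.547)
ex = (C−B)/|BC| = (0.9963,0.0865); ey = (-0.0865,0.9963)
P = B + 1.92·ex + 2.99·ey = (1.8634,0.1522)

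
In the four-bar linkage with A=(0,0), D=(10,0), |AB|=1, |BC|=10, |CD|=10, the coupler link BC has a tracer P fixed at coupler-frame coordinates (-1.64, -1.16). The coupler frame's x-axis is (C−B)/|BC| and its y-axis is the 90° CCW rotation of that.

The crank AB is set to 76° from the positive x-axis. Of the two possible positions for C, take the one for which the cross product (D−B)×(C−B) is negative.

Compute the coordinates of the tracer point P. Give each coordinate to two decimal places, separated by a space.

A=(0,0), D=(10.00,0)
B = A + 1.00·(cos76°, sin76°) = (0.2419, 0.9703)
|BD| = 9.8062
circle(B,10.00) ∩ circle(D,10.00): a=4.9031, h=8.7155
  candidates: C₊=(5.9833,9.1579) cross=85.466; C₋=(4.2586,-8.1876) cross=-85.466
  mode - wants cross < 0 → take C=(4.2586,-8.1876) (cross=-85.466)
ex = (C−B)/|BC| = (0.4017,-0.9158); ey = (0.9158,0.4017)
P = B + -1.64·ex + -1.16·ey = (-1.4791,2.0063)

-1.48 2.01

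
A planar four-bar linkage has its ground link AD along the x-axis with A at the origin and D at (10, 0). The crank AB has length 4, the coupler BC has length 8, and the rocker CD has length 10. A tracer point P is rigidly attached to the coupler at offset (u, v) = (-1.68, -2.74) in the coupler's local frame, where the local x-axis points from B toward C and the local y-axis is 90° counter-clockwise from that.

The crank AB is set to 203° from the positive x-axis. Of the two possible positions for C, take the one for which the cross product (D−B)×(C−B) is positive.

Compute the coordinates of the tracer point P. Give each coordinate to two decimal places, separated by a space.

-2.54 -4.57

A=(0,0), D=(10.00,0)
B = A + 4.00·(cos203°, sin203°) = (-3.6820, -1.5629)
|BD| = 13.7710
circle(B,8.00) ∩ circle(D,10.00): a=5.5784, h=5.7342
  candidates: C₊=(1.2095,4.7674) cross=78.966; C₋=(2.5111,-6.6270) cross=-78.966
  mode + wants cross > 0 → take C=(1.2095,4.7674) (cross=78.966)
ex = (C−B)/|BC| = (0.6114,0.7913); ey = (-0.7913,0.6114)
P = B + -1.68·ex + -2.74·ey = (-2.5411,-4.5676)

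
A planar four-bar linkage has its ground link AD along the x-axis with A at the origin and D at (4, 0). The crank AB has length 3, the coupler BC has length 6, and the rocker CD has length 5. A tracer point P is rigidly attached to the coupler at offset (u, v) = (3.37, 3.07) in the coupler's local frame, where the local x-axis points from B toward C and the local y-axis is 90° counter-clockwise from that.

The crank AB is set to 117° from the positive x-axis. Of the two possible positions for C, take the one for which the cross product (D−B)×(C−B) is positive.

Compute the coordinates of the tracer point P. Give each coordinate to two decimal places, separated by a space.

0.56 6.81

A=(0,0), D=(4.00,0)
B = A + 3.00·(cos117°, sin117°) = (-1.3620, 2.6730)
|BD| = 5.9913
circle(B,6.00) ∩ circle(D,5.00): a=3.9137, h=4.5479
  candidates: C₊=(4.1696,4.9971) cross=27.248; C₋=(0.1115,-3.1432) cross=-27.248
  mode + wants cross > 0 → take C=(4.1696,4.9971) (cross=27.248)
ex = (C−B)/|BC| = (0.9219,0.3874); ey = (-0.3874,0.9219)
P = B + 3.37·ex + 3.07·ey = (0.5558,6.8087)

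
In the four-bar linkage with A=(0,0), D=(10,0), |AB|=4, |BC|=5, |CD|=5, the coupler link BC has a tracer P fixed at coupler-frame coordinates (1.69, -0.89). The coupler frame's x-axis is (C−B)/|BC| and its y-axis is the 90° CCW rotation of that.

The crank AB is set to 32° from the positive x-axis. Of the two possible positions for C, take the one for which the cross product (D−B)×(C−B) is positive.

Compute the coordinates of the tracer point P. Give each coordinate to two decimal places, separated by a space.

A=(0,0), D=(10.00,0)
B = A + 4.00·(cos32°, sin32°) = (3.3922, 2.1197)
|BD| = 6.9395
circle(B,5.00) ∩ circle(D,5.00): a=3.4697, h=3.6001
  candidates: C₊=(7.7958,4.4879) cross=24.983; C₋=(5.5964,-2.3682) cross=-24.983
  mode + wants cross > 0 → take C=(7.7958,4.4879) (cross=24.983)
ex = (C−B)/|BC| = (0.8807,0.4736); ey = (-0.4736,0.8807)
P = B + 1.69·ex + -0.89·ey = (5.3021,2.1363)

5.30 2.14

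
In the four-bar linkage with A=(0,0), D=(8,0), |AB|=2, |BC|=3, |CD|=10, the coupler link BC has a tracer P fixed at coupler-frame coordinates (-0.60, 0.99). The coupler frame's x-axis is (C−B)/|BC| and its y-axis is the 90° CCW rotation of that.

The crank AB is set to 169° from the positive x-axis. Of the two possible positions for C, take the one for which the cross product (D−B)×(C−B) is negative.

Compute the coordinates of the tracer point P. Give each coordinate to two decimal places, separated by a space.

A=(0,0), D=(8.00,0)
B = A + 2.00·(cos169°, sin169°) = (-1.9633, 0.3816)
|BD| = 9.9706
circle(B,3.00) ∩ circle(D,10.00): a=0.4218, h=2.9702
  candidates: C₊=(-1.4280,3.3335) cross=29.614; C₋=(-1.6554,-2.6025) cross=-29.614
  mode - wants cross < 0 → take C=(-1.6554,-2.6025) (cross=-29.614)
ex = (C−B)/|BC| = (0.1026,-0.9947); ey = (0.9947,0.1026)
P = B + -0.60·ex + 0.99·ey = (-1.0401,1.0800)

-1.04 1.08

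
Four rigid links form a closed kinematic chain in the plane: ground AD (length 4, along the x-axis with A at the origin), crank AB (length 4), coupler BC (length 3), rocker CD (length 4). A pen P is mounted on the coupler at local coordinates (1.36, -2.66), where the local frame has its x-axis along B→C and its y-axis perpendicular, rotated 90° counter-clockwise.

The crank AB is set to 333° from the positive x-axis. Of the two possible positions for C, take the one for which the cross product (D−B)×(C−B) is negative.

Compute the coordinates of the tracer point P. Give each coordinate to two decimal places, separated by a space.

A=(0,0), D=(4.00,0)
B = A + 4.00·(cos333°, sin333°) = (3.5640, -1.8160)
|BD| = 1.8676
circle(B,3.00) ∩ circle(D,4.00): a=-0.9403, h=2.8488
  candidates: C₊=(0.5744,-2.0653) cross=5.320; C₋=(6.1146,-3.3953) cross=-5.320
  mode - wants cross < 0 → take C=(6.1146,-3.3953) (cross=-5.320)
ex = (C−B)/|BC| = (0.8502,-0.5265); ey = (0.5265,0.8502)
P = B + 1.36·ex + -2.66·ey = (3.3199,-4.7935)

3.32 -4.79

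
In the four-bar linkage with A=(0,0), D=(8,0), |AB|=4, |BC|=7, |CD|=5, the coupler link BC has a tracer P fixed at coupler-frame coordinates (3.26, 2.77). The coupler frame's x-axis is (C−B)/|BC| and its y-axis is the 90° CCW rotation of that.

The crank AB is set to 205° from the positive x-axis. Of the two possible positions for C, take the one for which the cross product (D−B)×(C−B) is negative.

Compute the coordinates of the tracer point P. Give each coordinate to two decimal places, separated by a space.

A=(0,0), D=(8.00,0)
B = A + 4.00·(cos205°, sin205°) = (-3.6252, -1.6905)
|BD| = 11.7475
circle(B,7.00) ∩ circle(D,5.00): a=6.8952, h=1.2065
  candidates: C₊=(3.0246,0.4957) cross=14.173; C₋=(3.3719,-1.8922) cross=-14.173
  mode - wants cross < 0 → take C=(3.3719,-1.8922) (cross=-14.173)
ex = (C−B)/|BC| = (0.9996,-0.0288); ey = (0.0288,0.9996)
P = B + 3.26·ex + 2.77·ey = (-0.2868,0.9844)

-0.29 0.98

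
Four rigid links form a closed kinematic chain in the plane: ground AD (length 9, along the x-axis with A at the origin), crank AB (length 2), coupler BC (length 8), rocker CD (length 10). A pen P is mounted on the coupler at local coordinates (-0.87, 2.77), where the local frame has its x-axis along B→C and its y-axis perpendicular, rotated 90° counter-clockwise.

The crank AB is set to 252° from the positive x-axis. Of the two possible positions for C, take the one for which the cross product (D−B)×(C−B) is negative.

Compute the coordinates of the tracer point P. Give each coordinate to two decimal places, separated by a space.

A=(0,0), D=(9.00,0)
B = A + 2.00·(cos252°, sin252°) = (-0.6180, -1.9021)
|BD| = 9.8043
circle(B,8.00) ∩ circle(D,10.00): a=3.0662, h=7.3891
  candidates: C₊=(0.9564,5.9414) cross=72.445; C₋=(3.8235,-8.5559) cross=-72.445
  mode - wants cross < 0 → take C=(3.8235,-8.5559) (cross=-72.445)
ex = (C−B)/|BC| = (0.5552,-0.8317); ey = (0.8317,0.5552)
P = B + -0.87·ex + 2.77·ey = (1.2028,0.3594)

1.20 0.36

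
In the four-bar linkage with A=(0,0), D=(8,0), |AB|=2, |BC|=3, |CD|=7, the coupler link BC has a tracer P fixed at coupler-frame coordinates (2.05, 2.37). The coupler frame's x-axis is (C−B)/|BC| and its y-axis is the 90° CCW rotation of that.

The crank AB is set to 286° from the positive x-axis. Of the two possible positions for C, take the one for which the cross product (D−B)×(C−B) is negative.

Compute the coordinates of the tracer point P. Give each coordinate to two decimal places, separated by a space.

3.68 -2.02

A=(0,0), D=(8.00,0)
B = A + 2.00·(cos286°, sin286°) = (0.5513, -1.9225)
|BD| = 7.6928
circle(B,3.00) ∩ circle(D,7.00): a=1.2466, h=2.7287
  candidates: C₊=(1.0764,1.0312) cross=20.992; C₋=(2.4403,-4.2531) cross=-20.992
  mode - wants cross < 0 → take C=(2.4403,-4.2531) (cross=-20.992)
ex = (C−B)/|BC| = (0.6297,-0.7769); ey = (0.7769,0.6297)
P = B + 2.05·ex + 2.37·ey = (3.6833,-2.0228)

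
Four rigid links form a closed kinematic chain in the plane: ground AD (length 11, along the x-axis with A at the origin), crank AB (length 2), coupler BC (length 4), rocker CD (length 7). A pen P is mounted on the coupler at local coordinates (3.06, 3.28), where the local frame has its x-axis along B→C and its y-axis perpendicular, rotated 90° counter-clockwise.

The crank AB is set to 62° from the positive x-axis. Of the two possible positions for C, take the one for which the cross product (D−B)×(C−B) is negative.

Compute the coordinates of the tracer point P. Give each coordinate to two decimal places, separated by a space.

A=(0,0), D=(11.00,0)
B = A + 2.00·(cos62°, sin62°) = (0.9389, 1.7659)
|BD| = 10.2149
circle(B,4.00) ∩ circle(D,7.00): a=3.4921, h=1.9506
  candidates: C₊=(4.7157,3.0835) cross=19.926; C₋=(4.0413,-0.7591) cross=-19.926
  mode - wants cross < 0 → take C=(4.0413,-0.7591) (cross=-19.926)
ex = (C−B)/|BC| = (0.7756,-0.6312); ey = (0.6312,0.7756)
P = B + 3.06·ex + 3.28·ey = (5.3827,2.3782)

5.38 2.38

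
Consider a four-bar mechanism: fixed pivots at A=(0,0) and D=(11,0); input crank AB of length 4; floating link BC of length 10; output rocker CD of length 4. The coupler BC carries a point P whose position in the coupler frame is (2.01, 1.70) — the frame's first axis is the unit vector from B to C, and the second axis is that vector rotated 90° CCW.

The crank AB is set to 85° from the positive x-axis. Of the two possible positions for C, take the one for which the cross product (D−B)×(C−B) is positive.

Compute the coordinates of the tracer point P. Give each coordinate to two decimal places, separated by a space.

A=(0,0), D=(11.00,0)
B = A + 4.00·(cos85°, sin85°) = (0.3486, 3.9848)
|BD| = 11.3723
circle(B,10.00) ∩ circle(D,4.00): a=9.3793, h=3.4681
  candidates: C₊=(10.3486,3.9466) cross=39.441; C₋=(7.9181,-2.5499) cross=-39.441
  mode + wants cross > 0 → take C=(10.3486,3.9466) (cross=39.441)
ex = (C−B)/|BC| = (1.0000,-0.0038); ey = (0.0038,1.0000)
P = B + 2.01·ex + 1.70·ey = (2.3651,5.6771)

2.37 5.68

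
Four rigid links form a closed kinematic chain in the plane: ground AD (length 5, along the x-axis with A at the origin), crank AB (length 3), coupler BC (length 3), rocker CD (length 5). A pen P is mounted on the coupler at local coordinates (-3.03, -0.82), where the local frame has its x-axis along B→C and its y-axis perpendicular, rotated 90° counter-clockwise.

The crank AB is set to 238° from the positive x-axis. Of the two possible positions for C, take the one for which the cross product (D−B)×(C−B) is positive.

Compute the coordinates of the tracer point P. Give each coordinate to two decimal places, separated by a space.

-2.50 -5.55

A=(0,0), D=(5.00,0)
B = A + 3.00·(cos238°, sin238°) = (-1.5898, -2.5441)
|BD| = 7.0638
circle(B,3.00) ∩ circle(D,5.00): a=2.3994, h=1.8008
  candidates: C₊=(0.0000,-0.0000) cross=12.721; C₋=(1.2972,-3.3599) cross=-12.721
  mode + wants cross > 0 → take C=(0.0000,-0.0000) (cross=12.721)
ex = (C−B)/|BC| = (0.5299,0.8480); ey = (-0.8480,0.5299)
P = B + -3.03·ex + -0.82·ey = (-2.5000,-5.5483)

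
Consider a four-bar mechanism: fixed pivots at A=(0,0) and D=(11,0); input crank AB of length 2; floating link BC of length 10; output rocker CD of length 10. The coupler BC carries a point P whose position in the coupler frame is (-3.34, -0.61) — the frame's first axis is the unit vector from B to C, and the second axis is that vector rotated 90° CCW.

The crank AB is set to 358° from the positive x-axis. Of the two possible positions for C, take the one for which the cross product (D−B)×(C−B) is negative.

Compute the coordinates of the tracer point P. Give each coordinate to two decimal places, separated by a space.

-0.07 2.62

A=(0,0), D=(11.00,0)
B = A + 2.00·(cos358°, sin358°) = (1.9988, -0.0698)
|BD| = 9.0015
circle(B,10.00) ∩ circle(D,10.00): a=4.5007, h=8.9299
  candidates: C₊=(6.4301,8.8947) cross=80.382; C₋=(6.5686,-8.9645) cross=-80.382
  mode - wants cross < 0 → take C=(6.5686,-8.9645) (cross=-80.382)
ex = (C−B)/|BC| = (0.4570,-0.8895); ey = (0.8895,0.4570)
P = B + -3.34·ex + -0.61·ey = (-0.0701,2.6223)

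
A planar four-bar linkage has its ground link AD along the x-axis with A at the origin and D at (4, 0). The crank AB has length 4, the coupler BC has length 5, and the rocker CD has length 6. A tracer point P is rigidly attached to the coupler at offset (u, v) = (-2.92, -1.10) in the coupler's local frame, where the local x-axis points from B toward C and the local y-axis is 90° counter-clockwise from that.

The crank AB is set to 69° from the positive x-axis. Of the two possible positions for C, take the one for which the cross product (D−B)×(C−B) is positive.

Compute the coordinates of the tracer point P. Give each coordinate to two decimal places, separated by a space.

A=(0,0), D=(4.00,0)
B = A + 4.00·(cos69°, sin69°) = (1.4335, 3.7343)
|BD| = 4.5312
circle(B,5.00) ∩ circle(D,6.00): a=1.0518, h=4.8881
  candidates: C₊=(6.0577,5.6361) cross=22.149; C₋=(-1.9992,0.0988) cross=-22.149
  mode + wants cross > 0 → take C=(6.0577,5.6361) (cross=22.149)
ex = (C−B)/|BC| = (0.9248,0.3804); ey = (-0.3804,0.9248)
P = B + -2.92·ex + -1.10·ey = (-0.8487,1.6063)

-0.85 1.61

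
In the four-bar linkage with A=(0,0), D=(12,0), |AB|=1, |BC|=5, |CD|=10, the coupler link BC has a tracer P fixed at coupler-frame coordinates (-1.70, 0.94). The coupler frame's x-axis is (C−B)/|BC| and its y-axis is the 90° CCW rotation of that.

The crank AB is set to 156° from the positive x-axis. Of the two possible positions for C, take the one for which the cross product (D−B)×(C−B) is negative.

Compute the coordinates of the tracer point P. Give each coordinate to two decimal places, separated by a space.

A=(0,0), D=(12.00,0)
B = A + 1.00·(cos156°, sin156°) = (-0.9135, 0.4067)
|BD| = 12.9199
circle(B,5.00) ∩ circle(D,10.00): a=3.5575, h=3.5134
  candidates: C₊=(2.7528,3.8064) cross=45.394; C₋=(2.5316,-3.2170) cross=-45.394
  mode - wants cross < 0 → take C=(2.5316,-3.2170) (cross=-45.394)
ex = (C−B)/|BC| = (0.6890,-0.7247); ey = (0.7247,0.6890)
P = B + -1.70·ex + 0.94·ey = (-1.4036,2.2865)

-1.40 2.29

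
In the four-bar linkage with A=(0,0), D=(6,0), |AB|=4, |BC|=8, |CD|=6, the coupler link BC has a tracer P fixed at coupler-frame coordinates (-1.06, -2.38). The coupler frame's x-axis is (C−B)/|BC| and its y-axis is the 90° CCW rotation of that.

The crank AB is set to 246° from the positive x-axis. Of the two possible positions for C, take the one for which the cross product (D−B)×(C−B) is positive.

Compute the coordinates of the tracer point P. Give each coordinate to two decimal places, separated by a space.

A=(0,0), D=(6.00,0)
B = A + 4.00·(cos246°, sin246°) = (-1.6269, -3.6542)
|BD| = 8.4571
circle(B,8.00) ∩ circle(D,6.00): a=5.8840, h=5.4202
  candidates: C₊=(1.3374,3.7763) cross=45.840; C₋=(6.0214,-6.0000) cross=-45.840
  mode + wants cross > 0 → take C=(1.3374,3.7763) (cross=45.840)
ex = (C−B)/|BC| = (0.3705,0.9288); ey = (-0.9288,0.3705)
P = B + -1.06·ex + -2.38·ey = (0.1908,-5.5206)

0.19 -5.52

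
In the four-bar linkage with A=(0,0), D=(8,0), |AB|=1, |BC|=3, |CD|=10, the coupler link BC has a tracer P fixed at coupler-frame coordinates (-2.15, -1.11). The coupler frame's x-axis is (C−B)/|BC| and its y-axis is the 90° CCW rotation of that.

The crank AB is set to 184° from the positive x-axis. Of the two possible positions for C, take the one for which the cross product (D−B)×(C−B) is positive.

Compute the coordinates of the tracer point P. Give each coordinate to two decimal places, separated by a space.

A=(0,0), D=(8.00,0)
B = A + 1.00·(cos184°, sin184°) = (-0.9976, -0.0698)
|BD| = 8.9978
circle(B,3.00) ∩ circle(D,10.00): a=-0.5579, h=2.9477
  candidates: C₊=(-1.5783,2.8735) cross=26.523; C₋=(-1.5326,-3.0217) cross=-26.523
  mode + wants cross > 0 → take C=(-1.5783,2.8735) (cross=26.523)
ex = (C−B)/|BC| = (-0.1936,0.9811); ey = (-0.9811,-0.1936)
P = B + -2.15·ex + -1.11·ey = (0.5076,-1.9642)

0.51 -1.96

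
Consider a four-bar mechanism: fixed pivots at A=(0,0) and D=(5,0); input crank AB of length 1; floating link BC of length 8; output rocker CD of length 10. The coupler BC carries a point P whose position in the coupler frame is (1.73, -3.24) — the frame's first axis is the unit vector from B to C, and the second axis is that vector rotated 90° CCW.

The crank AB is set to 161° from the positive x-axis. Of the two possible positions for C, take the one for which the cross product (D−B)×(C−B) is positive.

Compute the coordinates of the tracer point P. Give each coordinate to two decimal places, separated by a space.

A=(0,0), D=(5.00,0)
B = A + 1.00·(cos161°, sin161°) = (-0.9455, 0.3256)
|BD| = 5.9544
circle(B,8.00) ∩ circle(D,10.00): a=-0.0457, h=7.9999
  candidates: C₊=(-0.5538,8.3160) cross=47.635; C₋=(-1.4286,-7.6598) cross=-47.635
  mode + wants cross > 0 → take C=(-0.5538,8.3160) (cross=47.635)
ex = (C−B)/|BC| = (0.0490,0.9988); ey = (-0.9988,0.0490)
P = B + 1.73·ex + -3.24·ey = (2.3753,1.8948)

2.38 1.89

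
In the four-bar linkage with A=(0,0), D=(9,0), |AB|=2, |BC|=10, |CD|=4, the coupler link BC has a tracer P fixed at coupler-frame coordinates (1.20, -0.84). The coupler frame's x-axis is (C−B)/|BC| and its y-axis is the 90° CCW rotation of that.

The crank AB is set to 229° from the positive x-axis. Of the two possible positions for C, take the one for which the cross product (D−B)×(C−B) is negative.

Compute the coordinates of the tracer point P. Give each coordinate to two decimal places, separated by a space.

-0.35 -2.62

A=(0,0), D=(9.00,0)
B = A + 2.00·(cos229°, sin229°) = (-1.3121, -1.5094)
|BD| = 10.4220
circle(B,10.00) ∩ circle(D,4.00): a=9.2409, h=3.8217
  candidates: C₊=(7.2779,3.6103) cross=39.829; C₋=(8.3849,-3.9524) cross=-39.829
  mode - wants cross < 0 → take C=(8.3849,-3.9524) (cross=-39.829)
ex = (C−B)/|BC| = (0.9697,-0.2443); ey = (0.2443,0.9697)
P = B + 1.20·ex + -0.84·ey = (-0.3537,-2.6171)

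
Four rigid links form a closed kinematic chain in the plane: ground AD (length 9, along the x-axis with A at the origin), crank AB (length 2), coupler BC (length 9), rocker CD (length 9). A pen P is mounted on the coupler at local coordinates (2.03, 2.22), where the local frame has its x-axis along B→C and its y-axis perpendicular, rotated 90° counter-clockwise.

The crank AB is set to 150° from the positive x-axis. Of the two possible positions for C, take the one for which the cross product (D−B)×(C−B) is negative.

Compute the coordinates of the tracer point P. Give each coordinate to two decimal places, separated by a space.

A=(0,0), D=(9.00,0)
B = A + 2.00·(cos150°, sin150°) = (-1.7321, 1.0000)
|BD| = 10.7785
circle(B,9.00) ∩ circle(D,9.00): a=5.3893, h=7.2080
  candidates: C₊=(4.3027,7.6769) cross=77.692; C₋=(2.9652,-6.6769) cross=-77.692
  mode - wants cross < 0 → take C=(2.9652,-6.6769) (cross=-77.692)
ex = (C−B)/|BC| = (0.5219,-0.8530); ey = (0.8530,0.5219)
P = B + 2.03·ex + 2.22·ey = (1.2211,0.4271)

1.22 0.43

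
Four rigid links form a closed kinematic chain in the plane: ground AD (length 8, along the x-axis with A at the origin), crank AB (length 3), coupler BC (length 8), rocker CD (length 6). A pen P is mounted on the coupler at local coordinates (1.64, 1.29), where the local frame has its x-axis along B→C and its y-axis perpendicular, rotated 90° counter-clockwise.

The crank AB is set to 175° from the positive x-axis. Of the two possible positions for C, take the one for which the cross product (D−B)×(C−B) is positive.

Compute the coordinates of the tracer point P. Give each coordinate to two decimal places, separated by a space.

-2.24 2.21

A=(0,0), D=(8.00,0)
B = A + 3.00·(cos175°, sin175°) = (-2.9886, 0.2615)
|BD| = 10.9917
circle(B,8.00) ∩ circle(D,6.00): a=6.7695, h=4.2630
  candidates: C₊=(3.8804,4.3623) cross=46.858; C₋=(3.6776,-4.1614) cross=-46.858
  mode + wants cross > 0 → take C=(3.8804,4.3623) (cross=46.858)
ex = (C−B)/|BC| = (0.8586,0.5126); ey = (-0.5126,0.8586)
P = B + 1.64·ex + 1.29·ey = (-2.2417,2.2098)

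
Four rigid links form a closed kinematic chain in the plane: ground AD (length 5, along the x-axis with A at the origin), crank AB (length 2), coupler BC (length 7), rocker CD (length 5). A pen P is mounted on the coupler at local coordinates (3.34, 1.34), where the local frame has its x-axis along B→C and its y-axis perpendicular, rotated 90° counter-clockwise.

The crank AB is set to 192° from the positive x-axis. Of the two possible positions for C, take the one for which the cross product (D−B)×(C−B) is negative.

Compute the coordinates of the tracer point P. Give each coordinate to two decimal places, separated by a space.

1.49 -1.45

A=(0,0), D=(5.00,0)
B = A + 2.00·(cos192°, sin192°) = (-1.9563, -0.4158)
|BD| = 6.9687
circle(B,7.00) ∩ circle(D,5.00): a=5.2063, h=4.6791
  candidates: C₊=(2.9616,4.5656) cross=32.607; C₋=(3.5200,-4.7759) cross=-32.607
  mode - wants cross < 0 → take C=(3.5200,-4.7759) (cross=-32.607)
ex = (C−B)/|BC| = (0.7823,-0.6229); ey = (0.6229,0.7823)
P = B + 3.34·ex + 1.34·ey = (1.4913,-1.4479)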